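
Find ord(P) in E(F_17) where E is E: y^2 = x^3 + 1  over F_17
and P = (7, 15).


Compute successive multiples of P until we hit O:
  1P = (7, 15)
  2P = (1, 11)
  3P = (0, 1)
  4P = (14, 5)
  5P = (14, 12)
  6P = (0, 16)
  7P = (1, 6)
  8P = (7, 2)
  ... (continuing to 9P)
  9P = O

ord(P) = 9


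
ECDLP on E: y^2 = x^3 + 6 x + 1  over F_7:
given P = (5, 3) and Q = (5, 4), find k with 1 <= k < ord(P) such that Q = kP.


Enumerate multiples of P until we hit Q = (5, 4):
  1P = (5, 3)
  2P = (6, 1)
  3P = (0, 1)
  4P = (3, 2)
  5P = (1, 6)
  6P = (2, 0)
  7P = (1, 1)
  8P = (3, 5)
  9P = (0, 6)
  10P = (6, 6)
  11P = (5, 4)
Match found at i = 11.

k = 11


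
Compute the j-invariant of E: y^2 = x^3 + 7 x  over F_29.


Delta = -16(4 a^3 + 27 b^2) mod 29 = 1
-1728 * (4 a)^3 = -1728 * (4*7)^3 mod 29 = 17
j = 17 * 1^(-1) mod 29 = 17

j = 17 (mod 29)


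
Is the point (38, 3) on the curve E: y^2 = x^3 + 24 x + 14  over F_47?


Check whether y^2 = x^3 + 24 x + 14 (mod 47) for (x, y) = (38, 3).
LHS: y^2 = 3^2 mod 47 = 9
RHS: x^3 + 24 x + 14 = 38^3 + 24*38 + 14 mod 47 = 9
LHS = RHS

Yes, on the curve


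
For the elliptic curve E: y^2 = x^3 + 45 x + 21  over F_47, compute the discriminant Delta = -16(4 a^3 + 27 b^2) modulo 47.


4 a^3 + 27 b^2 = 4*45^3 + 27*21^2 = 364500 + 11907 = 376407
Delta = -16 * (376407) = -6022512
Delta mod 47 = 21

Delta = 21 (mod 47)


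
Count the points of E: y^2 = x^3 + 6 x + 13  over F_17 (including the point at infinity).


For each x in F_17, count y with y^2 = x^3 + 6 x + 13 mod 17:
  x = 0: RHS = 13, y in [8, 9]  -> 2 point(s)
  x = 2: RHS = 16, y in [4, 13]  -> 2 point(s)
  x = 4: RHS = 16, y in [4, 13]  -> 2 point(s)
  x = 5: RHS = 15, y in [7, 10]  -> 2 point(s)
  x = 10: RHS = 2, y in [6, 11]  -> 2 point(s)
  x = 11: RHS = 16, y in [4, 13]  -> 2 point(s)
  x = 14: RHS = 2, y in [6, 11]  -> 2 point(s)
Affine points: 14. Add the point at infinity: total = 15.

#E(F_17) = 15


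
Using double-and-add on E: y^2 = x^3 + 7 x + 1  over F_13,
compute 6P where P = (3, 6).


k = 6 = 110_2 (binary, LSB first: 011)
Double-and-add from P = (3, 6):
  bit 0 = 0: acc unchanged = O
  bit 1 = 1: acc = O + (6, 5) = (6, 5)
  bit 2 = 1: acc = (6, 5) + (0, 12) = (8, 6)

6P = (8, 6)


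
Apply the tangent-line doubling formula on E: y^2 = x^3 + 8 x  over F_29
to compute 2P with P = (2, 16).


Doubling: s = (3 x1^2 + a) / (2 y1)
s = (3*2^2 + 8) / (2*16) mod 29 = 26
x3 = s^2 - 2 x1 mod 29 = 26^2 - 2*2 = 5
y3 = s (x1 - x3) - y1 mod 29 = 26 * (2 - 5) - 16 = 22

2P = (5, 22)


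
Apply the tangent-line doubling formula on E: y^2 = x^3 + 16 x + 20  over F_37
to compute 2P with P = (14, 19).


Doubling: s = (3 x1^2 + a) / (2 y1)
s = (3*14^2 + 16) / (2*19) mod 37 = 12
x3 = s^2 - 2 x1 mod 37 = 12^2 - 2*14 = 5
y3 = s (x1 - x3) - y1 mod 37 = 12 * (14 - 5) - 19 = 15

2P = (5, 15)


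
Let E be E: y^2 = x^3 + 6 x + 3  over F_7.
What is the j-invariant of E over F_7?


Delta = -16(4 a^3 + 27 b^2) mod 7 = 5
-1728 * (4 a)^3 = -1728 * (4*6)^3 mod 7 = 6
j = 6 * 5^(-1) mod 7 = 4

j = 4 (mod 7)


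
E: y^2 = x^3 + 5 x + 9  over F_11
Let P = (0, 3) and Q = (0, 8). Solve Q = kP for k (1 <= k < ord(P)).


Enumerate multiples of P until we hit Q = (0, 8):
  1P = (0, 3)
  2P = (1, 9)
  3P = (2, 7)
  4P = (2, 4)
  5P = (1, 2)
  6P = (0, 8)
Match found at i = 6.

k = 6


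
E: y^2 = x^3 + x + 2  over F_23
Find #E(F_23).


For each x in F_23, count y with y^2 = x^3 + 1 x + 2 mod 23:
  x = 0: RHS = 2, y in [5, 18]  -> 2 point(s)
  x = 1: RHS = 4, y in [2, 21]  -> 2 point(s)
  x = 2: RHS = 12, y in [9, 14]  -> 2 point(s)
  x = 3: RHS = 9, y in [3, 20]  -> 2 point(s)
  x = 4: RHS = 1, y in [1, 22]  -> 2 point(s)
  x = 8: RHS = 16, y in [4, 19]  -> 2 point(s)
  x = 9: RHS = 4, y in [2, 21]  -> 2 point(s)
  x = 10: RHS = 0, y in [0]  -> 1 point(s)
  x = 13: RHS = 4, y in [2, 21]  -> 2 point(s)
  x = 14: RHS = 0, y in [0]  -> 1 point(s)
  x = 19: RHS = 3, y in [7, 16]  -> 2 point(s)
  x = 20: RHS = 18, y in [8, 15]  -> 2 point(s)
  x = 22: RHS = 0, y in [0]  -> 1 point(s)
Affine points: 23. Add the point at infinity: total = 24.

#E(F_23) = 24


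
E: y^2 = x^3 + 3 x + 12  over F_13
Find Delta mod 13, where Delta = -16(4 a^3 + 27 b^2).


4 a^3 + 27 b^2 = 4*3^3 + 27*12^2 = 108 + 3888 = 3996
Delta = -16 * (3996) = -63936
Delta mod 13 = 11

Delta = 11 (mod 13)


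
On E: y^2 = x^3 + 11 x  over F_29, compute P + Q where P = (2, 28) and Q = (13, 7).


P != Q, so use the chord formula.
s = (y2 - y1) / (x2 - x1) = (8) / (11) mod 29 = 6
x3 = s^2 - x1 - x2 mod 29 = 6^2 - 2 - 13 = 21
y3 = s (x1 - x3) - y1 mod 29 = 6 * (2 - 21) - 28 = 3

P + Q = (21, 3)


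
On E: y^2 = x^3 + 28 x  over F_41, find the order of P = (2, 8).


Compute successive multiples of P until we hit O:
  1P = (2, 8)
  2P = (33, 17)
  3P = (31, 14)
  4P = (39, 31)
  5P = (10, 38)
  6P = (20, 27)
  7P = (21, 38)
  8P = (8, 30)
  ... (continuing to 17P)
  17P = O

ord(P) = 17


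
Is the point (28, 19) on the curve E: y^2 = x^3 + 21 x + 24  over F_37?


Check whether y^2 = x^3 + 21 x + 24 (mod 37) for (x, y) = (28, 19).
LHS: y^2 = 19^2 mod 37 = 28
RHS: x^3 + 21 x + 24 = 28^3 + 21*28 + 24 mod 37 = 31
LHS != RHS

No, not on the curve


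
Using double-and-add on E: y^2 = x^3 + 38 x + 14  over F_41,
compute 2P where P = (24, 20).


k = 2 = 10_2 (binary, LSB first: 01)
Double-and-add from P = (24, 20):
  bit 0 = 0: acc unchanged = O
  bit 1 = 1: acc = O + (2, 37) = (2, 37)

2P = (2, 37)


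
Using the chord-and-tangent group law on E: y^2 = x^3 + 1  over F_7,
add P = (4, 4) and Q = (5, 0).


P != Q, so use the chord formula.
s = (y2 - y1) / (x2 - x1) = (3) / (1) mod 7 = 3
x3 = s^2 - x1 - x2 mod 7 = 3^2 - 4 - 5 = 0
y3 = s (x1 - x3) - y1 mod 7 = 3 * (4 - 0) - 4 = 1

P + Q = (0, 1)


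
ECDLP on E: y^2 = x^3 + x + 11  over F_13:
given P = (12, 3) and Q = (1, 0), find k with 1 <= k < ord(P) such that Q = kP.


Enumerate multiples of P until we hit Q = (1, 0):
  1P = (12, 3)
  2P = (1, 0)
Match found at i = 2.

k = 2


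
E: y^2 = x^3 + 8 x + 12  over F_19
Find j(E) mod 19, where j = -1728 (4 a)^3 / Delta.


Delta = -16(4 a^3 + 27 b^2) mod 19 = 5
-1728 * (4 a)^3 = -1728 * (4*8)^3 mod 19 = 12
j = 12 * 5^(-1) mod 19 = 10

j = 10 (mod 19)


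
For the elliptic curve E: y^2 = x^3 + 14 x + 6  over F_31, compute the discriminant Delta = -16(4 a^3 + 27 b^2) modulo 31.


4 a^3 + 27 b^2 = 4*14^3 + 27*6^2 = 10976 + 972 = 11948
Delta = -16 * (11948) = -191168
Delta mod 31 = 9

Delta = 9 (mod 31)


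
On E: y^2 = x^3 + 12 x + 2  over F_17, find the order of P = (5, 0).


Compute successive multiples of P until we hit O:
  1P = (5, 0)
  2P = O

ord(P) = 2


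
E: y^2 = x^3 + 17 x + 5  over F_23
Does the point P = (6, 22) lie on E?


Check whether y^2 = x^3 + 17 x + 5 (mod 23) for (x, y) = (6, 22).
LHS: y^2 = 22^2 mod 23 = 1
RHS: x^3 + 17 x + 5 = 6^3 + 17*6 + 5 mod 23 = 1
LHS = RHS

Yes, on the curve


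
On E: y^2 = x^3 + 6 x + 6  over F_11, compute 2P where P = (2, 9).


Doubling: s = (3 x1^2 + a) / (2 y1)
s = (3*2^2 + 6) / (2*9) mod 11 = 1
x3 = s^2 - 2 x1 mod 11 = 1^2 - 2*2 = 8
y3 = s (x1 - x3) - y1 mod 11 = 1 * (2 - 8) - 9 = 7

2P = (8, 7)


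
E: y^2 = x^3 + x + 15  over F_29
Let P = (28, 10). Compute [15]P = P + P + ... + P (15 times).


k = 15 = 1111_2 (binary, LSB first: 1111)
Double-and-add from P = (28, 10):
  bit 0 = 1: acc = O + (28, 10) = (28, 10)
  bit 1 = 1: acc = (28, 10) + (9, 17) = (27, 11)
  bit 2 = 1: acc = (27, 11) + (4, 24) = (18, 23)
  bit 3 = 1: acc = (18, 23) + (25, 18) = (9, 12)

15P = (9, 12)


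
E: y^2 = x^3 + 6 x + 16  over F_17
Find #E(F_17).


For each x in F_17, count y with y^2 = x^3 + 6 x + 16 mod 17:
  x = 0: RHS = 16, y in [4, 13]  -> 2 point(s)
  x = 2: RHS = 2, y in [6, 11]  -> 2 point(s)
  x = 4: RHS = 2, y in [6, 11]  -> 2 point(s)
  x = 5: RHS = 1, y in [1, 16]  -> 2 point(s)
  x = 6: RHS = 13, y in [8, 9]  -> 2 point(s)
  x = 8: RHS = 15, y in [7, 10]  -> 2 point(s)
  x = 9: RHS = 0, y in [0]  -> 1 point(s)
  x = 11: RHS = 2, y in [6, 11]  -> 2 point(s)
  x = 13: RHS = 13, y in [8, 9]  -> 2 point(s)
  x = 15: RHS = 13, y in [8, 9]  -> 2 point(s)
  x = 16: RHS = 9, y in [3, 14]  -> 2 point(s)
Affine points: 21. Add the point at infinity: total = 22.

#E(F_17) = 22


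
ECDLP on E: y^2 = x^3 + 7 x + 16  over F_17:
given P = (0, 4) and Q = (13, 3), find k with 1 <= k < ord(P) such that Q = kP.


Enumerate multiples of P until we hit Q = (13, 3):
  1P = (0, 4)
  2P = (9, 3)
  3P = (12, 3)
  4P = (3, 9)
  5P = (13, 14)
  6P = (6, 11)
  7P = (10, 7)
  8P = (11, 8)
  9P = (14, 11)
  10P = (16, 5)
  11P = (2, 15)
  12P = (7, 0)
  13P = (2, 2)
  14P = (16, 12)
  15P = (14, 6)
  16P = (11, 9)
  17P = (10, 10)
  18P = (6, 6)
  19P = (13, 3)
Match found at i = 19.

k = 19


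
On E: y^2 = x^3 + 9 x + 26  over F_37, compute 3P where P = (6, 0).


k = 3 = 11_2 (binary, LSB first: 11)
Double-and-add from P = (6, 0):
  bit 0 = 1: acc = O + (6, 0) = (6, 0)
  bit 1 = 1: acc = (6, 0) + O = (6, 0)

3P = (6, 0)


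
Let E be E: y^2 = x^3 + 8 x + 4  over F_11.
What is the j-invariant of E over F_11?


Delta = -16(4 a^3 + 27 b^2) mod 11 = 8
-1728 * (4 a)^3 = -1728 * (4*8)^3 mod 11 = 1
j = 1 * 8^(-1) mod 11 = 7

j = 7 (mod 11)


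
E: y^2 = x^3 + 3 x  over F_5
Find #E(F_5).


For each x in F_5, count y with y^2 = x^3 + 3 x + 0 mod 5:
  x = 0: RHS = 0, y in [0]  -> 1 point(s)
  x = 1: RHS = 4, y in [2, 3]  -> 2 point(s)
  x = 2: RHS = 4, y in [2, 3]  -> 2 point(s)
  x = 3: RHS = 1, y in [1, 4]  -> 2 point(s)
  x = 4: RHS = 1, y in [1, 4]  -> 2 point(s)
Affine points: 9. Add the point at infinity: total = 10.

#E(F_5) = 10


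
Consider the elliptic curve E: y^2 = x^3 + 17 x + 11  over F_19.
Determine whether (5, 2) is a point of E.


Check whether y^2 = x^3 + 17 x + 11 (mod 19) for (x, y) = (5, 2).
LHS: y^2 = 2^2 mod 19 = 4
RHS: x^3 + 17 x + 11 = 5^3 + 17*5 + 11 mod 19 = 12
LHS != RHS

No, not on the curve


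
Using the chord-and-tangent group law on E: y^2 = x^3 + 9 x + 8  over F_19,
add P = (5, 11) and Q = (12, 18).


P != Q, so use the chord formula.
s = (y2 - y1) / (x2 - x1) = (7) / (7) mod 19 = 1
x3 = s^2 - x1 - x2 mod 19 = 1^2 - 5 - 12 = 3
y3 = s (x1 - x3) - y1 mod 19 = 1 * (5 - 3) - 11 = 10

P + Q = (3, 10)


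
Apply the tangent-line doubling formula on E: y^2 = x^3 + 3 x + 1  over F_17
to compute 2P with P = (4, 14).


Doubling: s = (3 x1^2 + a) / (2 y1)
s = (3*4^2 + 3) / (2*14) mod 17 = 0
x3 = s^2 - 2 x1 mod 17 = 0^2 - 2*4 = 9
y3 = s (x1 - x3) - y1 mod 17 = 0 * (4 - 9) - 14 = 3

2P = (9, 3)


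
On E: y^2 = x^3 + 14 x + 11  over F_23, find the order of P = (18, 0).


Compute successive multiples of P until we hit O:
  1P = (18, 0)
  2P = O

ord(P) = 2


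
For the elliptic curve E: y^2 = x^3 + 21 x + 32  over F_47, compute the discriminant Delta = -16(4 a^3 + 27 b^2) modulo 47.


4 a^3 + 27 b^2 = 4*21^3 + 27*32^2 = 37044 + 27648 = 64692
Delta = -16 * (64692) = -1035072
Delta mod 47 = 9

Delta = 9 (mod 47)


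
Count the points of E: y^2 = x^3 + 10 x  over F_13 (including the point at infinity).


For each x in F_13, count y with y^2 = x^3 + 10 x + 0 mod 13:
  x = 0: RHS = 0, y in [0]  -> 1 point(s)
  x = 4: RHS = 0, y in [0]  -> 1 point(s)
  x = 6: RHS = 3, y in [4, 9]  -> 2 point(s)
  x = 7: RHS = 10, y in [6, 7]  -> 2 point(s)
  x = 9: RHS = 0, y in [0]  -> 1 point(s)
Affine points: 7. Add the point at infinity: total = 8.

#E(F_13) = 8


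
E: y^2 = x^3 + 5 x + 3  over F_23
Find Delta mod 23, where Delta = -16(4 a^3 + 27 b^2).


4 a^3 + 27 b^2 = 4*5^3 + 27*3^2 = 500 + 243 = 743
Delta = -16 * (743) = -11888
Delta mod 23 = 3

Delta = 3 (mod 23)


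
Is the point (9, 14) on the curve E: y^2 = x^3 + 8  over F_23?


Check whether y^2 = x^3 + 0 x + 8 (mod 23) for (x, y) = (9, 14).
LHS: y^2 = 14^2 mod 23 = 12
RHS: x^3 + 0 x + 8 = 9^3 + 0*9 + 8 mod 23 = 1
LHS != RHS

No, not on the curve


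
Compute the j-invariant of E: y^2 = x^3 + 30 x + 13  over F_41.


Delta = -16(4 a^3 + 27 b^2) mod 41 = 40
-1728 * (4 a)^3 = -1728 * (4*30)^3 mod 41 = 39
j = 39 * 40^(-1) mod 41 = 2

j = 2 (mod 41)


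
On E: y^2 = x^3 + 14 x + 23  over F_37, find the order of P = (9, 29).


Compute successive multiples of P until we hit O:
  1P = (9, 29)
  2P = (30, 10)
  3P = (1, 36)
  4P = (11, 19)
  5P = (5, 25)
  6P = (24, 30)
  7P = (29, 19)
  8P = (27, 17)
  ... (continuing to 31P)
  31P = O

ord(P) = 31


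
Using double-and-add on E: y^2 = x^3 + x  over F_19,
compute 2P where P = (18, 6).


k = 2 = 10_2 (binary, LSB first: 01)
Double-and-add from P = (18, 6):
  bit 0 = 0: acc unchanged = O
  bit 1 = 1: acc = O + (0, 0) = (0, 0)

2P = (0, 0)


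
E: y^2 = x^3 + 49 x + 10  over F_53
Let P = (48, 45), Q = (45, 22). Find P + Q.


P != Q, so use the chord formula.
s = (y2 - y1) / (x2 - x1) = (30) / (50) mod 53 = 43
x3 = s^2 - x1 - x2 mod 53 = 43^2 - 48 - 45 = 7
y3 = s (x1 - x3) - y1 mod 53 = 43 * (48 - 7) - 45 = 22

P + Q = (7, 22)


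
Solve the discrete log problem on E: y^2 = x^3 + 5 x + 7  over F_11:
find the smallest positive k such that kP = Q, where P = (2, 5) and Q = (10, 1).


Enumerate multiples of P until we hit Q = (10, 1):
  1P = (2, 5)
  2P = (10, 10)
  3P = (3, 4)
  4P = (7, 0)
  5P = (3, 7)
  6P = (10, 1)
Match found at i = 6.

k = 6


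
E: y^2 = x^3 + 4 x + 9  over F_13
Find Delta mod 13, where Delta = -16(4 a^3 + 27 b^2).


4 a^3 + 27 b^2 = 4*4^3 + 27*9^2 = 256 + 2187 = 2443
Delta = -16 * (2443) = -39088
Delta mod 13 = 3

Delta = 3 (mod 13)


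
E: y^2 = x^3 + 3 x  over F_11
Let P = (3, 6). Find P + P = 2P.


Doubling: s = (3 x1^2 + a) / (2 y1)
s = (3*3^2 + 3) / (2*6) mod 11 = 8
x3 = s^2 - 2 x1 mod 11 = 8^2 - 2*3 = 3
y3 = s (x1 - x3) - y1 mod 11 = 8 * (3 - 3) - 6 = 5

2P = (3, 5)


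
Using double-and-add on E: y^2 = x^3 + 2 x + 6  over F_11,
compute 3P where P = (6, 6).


k = 3 = 11_2 (binary, LSB first: 11)
Double-and-add from P = (6, 6):
  bit 0 = 1: acc = O + (6, 6) = (6, 6)
  bit 1 = 1: acc = (6, 6) + (10, 5) = (4, 10)

3P = (4, 10)


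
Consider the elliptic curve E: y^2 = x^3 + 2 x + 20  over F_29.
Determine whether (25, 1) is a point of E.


Check whether y^2 = x^3 + 2 x + 20 (mod 29) for (x, y) = (25, 1).
LHS: y^2 = 1^2 mod 29 = 1
RHS: x^3 + 2 x + 20 = 25^3 + 2*25 + 20 mod 29 = 6
LHS != RHS

No, not on the curve


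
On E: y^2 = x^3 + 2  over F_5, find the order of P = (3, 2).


Compute successive multiples of P until we hit O:
  1P = (3, 2)
  2P = (3, 3)
  3P = O

ord(P) = 3


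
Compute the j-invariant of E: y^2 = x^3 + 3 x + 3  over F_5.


Delta = -16(4 a^3 + 27 b^2) mod 5 = 4
-1728 * (4 a)^3 = -1728 * (4*3)^3 mod 5 = 1
j = 1 * 4^(-1) mod 5 = 4

j = 4 (mod 5)


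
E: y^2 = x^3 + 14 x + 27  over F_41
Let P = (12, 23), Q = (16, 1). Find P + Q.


P != Q, so use the chord formula.
s = (y2 - y1) / (x2 - x1) = (19) / (4) mod 41 = 15
x3 = s^2 - x1 - x2 mod 41 = 15^2 - 12 - 16 = 33
y3 = s (x1 - x3) - y1 mod 41 = 15 * (12 - 33) - 23 = 31

P + Q = (33, 31)


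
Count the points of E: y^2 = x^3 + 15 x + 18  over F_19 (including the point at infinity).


For each x in F_19, count y with y^2 = x^3 + 15 x + 18 mod 19:
  x = 4: RHS = 9, y in [3, 16]  -> 2 point(s)
  x = 5: RHS = 9, y in [3, 16]  -> 2 point(s)
  x = 6: RHS = 1, y in [1, 18]  -> 2 point(s)
  x = 8: RHS = 4, y in [2, 17]  -> 2 point(s)
  x = 10: RHS = 9, y in [3, 16]  -> 2 point(s)
  x = 12: RHS = 7, y in [8, 11]  -> 2 point(s)
  x = 13: RHS = 16, y in [4, 15]  -> 2 point(s)
Affine points: 14. Add the point at infinity: total = 15.

#E(F_19) = 15


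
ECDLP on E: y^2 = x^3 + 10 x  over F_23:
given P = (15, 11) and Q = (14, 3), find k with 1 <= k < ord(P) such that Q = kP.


Enumerate multiples of P until we hit Q = (14, 3):
  1P = (15, 11)
  2P = (18, 20)
  3P = (22, 14)
  4P = (12, 10)
  5P = (14, 20)
  6P = (6, 0)
  7P = (14, 3)
Match found at i = 7.

k = 7


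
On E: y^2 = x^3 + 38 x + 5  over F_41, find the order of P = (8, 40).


Compute successive multiples of P until we hit O:
  1P = (8, 40)
  2P = (7, 9)
  3P = (3, 33)
  4P = (9, 16)
  5P = (26, 23)
  6P = (27, 3)
  7P = (4, 4)
  8P = (28, 26)
  ... (continuing to 50P)
  50P = O

ord(P) = 50


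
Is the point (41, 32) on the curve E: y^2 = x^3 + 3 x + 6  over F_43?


Check whether y^2 = x^3 + 3 x + 6 (mod 43) for (x, y) = (41, 32).
LHS: y^2 = 32^2 mod 43 = 35
RHS: x^3 + 3 x + 6 = 41^3 + 3*41 + 6 mod 43 = 35
LHS = RHS

Yes, on the curve


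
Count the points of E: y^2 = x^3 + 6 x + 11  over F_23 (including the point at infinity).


For each x in F_23, count y with y^2 = x^3 + 6 x + 11 mod 23:
  x = 1: RHS = 18, y in [8, 15]  -> 2 point(s)
  x = 2: RHS = 8, y in [10, 13]  -> 2 point(s)
  x = 9: RHS = 12, y in [9, 14]  -> 2 point(s)
  x = 10: RHS = 13, y in [6, 17]  -> 2 point(s)
  x = 13: RHS = 9, y in [3, 20]  -> 2 point(s)
  x = 15: RHS = 3, y in [7, 16]  -> 2 point(s)
  x = 17: RHS = 12, y in [9, 14]  -> 2 point(s)
  x = 20: RHS = 12, y in [9, 14]  -> 2 point(s)
  x = 22: RHS = 4, y in [2, 21]  -> 2 point(s)
Affine points: 18. Add the point at infinity: total = 19.

#E(F_23) = 19


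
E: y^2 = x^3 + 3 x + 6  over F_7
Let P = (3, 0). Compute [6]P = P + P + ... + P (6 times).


k = 6 = 110_2 (binary, LSB first: 011)
Double-and-add from P = (3, 0):
  bit 0 = 0: acc unchanged = O
  bit 1 = 1: acc = O + O = O
  bit 2 = 1: acc = O + O = O

6P = O


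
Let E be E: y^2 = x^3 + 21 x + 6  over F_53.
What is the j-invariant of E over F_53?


Delta = -16(4 a^3 + 27 b^2) mod 53 = 25
-1728 * (4 a)^3 = -1728 * (4*21)^3 mod 53 = 52
j = 52 * 25^(-1) mod 53 = 36

j = 36 (mod 53)


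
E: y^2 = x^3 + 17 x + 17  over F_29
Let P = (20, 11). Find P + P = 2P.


Doubling: s = (3 x1^2 + a) / (2 y1)
s = (3*20^2 + 17) / (2*11) mod 29 = 25
x3 = s^2 - 2 x1 mod 29 = 25^2 - 2*20 = 5
y3 = s (x1 - x3) - y1 mod 29 = 25 * (20 - 5) - 11 = 16

2P = (5, 16)


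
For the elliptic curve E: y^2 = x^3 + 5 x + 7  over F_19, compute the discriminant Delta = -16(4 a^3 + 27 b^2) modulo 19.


4 a^3 + 27 b^2 = 4*5^3 + 27*7^2 = 500 + 1323 = 1823
Delta = -16 * (1823) = -29168
Delta mod 19 = 16

Delta = 16 (mod 19)


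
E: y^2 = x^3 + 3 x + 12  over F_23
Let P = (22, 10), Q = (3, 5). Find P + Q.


P != Q, so use the chord formula.
s = (y2 - y1) / (x2 - x1) = (18) / (4) mod 23 = 16
x3 = s^2 - x1 - x2 mod 23 = 16^2 - 22 - 3 = 1
y3 = s (x1 - x3) - y1 mod 23 = 16 * (22 - 1) - 10 = 4

P + Q = (1, 4)


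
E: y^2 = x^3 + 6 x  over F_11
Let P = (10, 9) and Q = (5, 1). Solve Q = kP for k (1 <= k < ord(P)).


Enumerate multiples of P until we hit Q = (5, 1):
  1P = (10, 9)
  2P = (5, 10)
  3P = (0, 0)
  4P = (5, 1)
Match found at i = 4.

k = 4


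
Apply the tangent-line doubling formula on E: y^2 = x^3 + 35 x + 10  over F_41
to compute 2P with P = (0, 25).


Doubling: s = (3 x1^2 + a) / (2 y1)
s = (3*0^2 + 35) / (2*25) mod 41 = 13
x3 = s^2 - 2 x1 mod 41 = 13^2 - 2*0 = 5
y3 = s (x1 - x3) - y1 mod 41 = 13 * (0 - 5) - 25 = 33

2P = (5, 33)


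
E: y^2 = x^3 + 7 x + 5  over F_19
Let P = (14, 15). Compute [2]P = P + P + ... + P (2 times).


k = 2 = 10_2 (binary, LSB first: 01)
Double-and-add from P = (14, 15):
  bit 0 = 0: acc unchanged = O
  bit 1 = 1: acc = O + (7, 13) = (7, 13)

2P = (7, 13)


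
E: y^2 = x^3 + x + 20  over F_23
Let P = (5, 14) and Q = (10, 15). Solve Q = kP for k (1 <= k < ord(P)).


Enumerate multiples of P until we hit Q = (10, 15):
  1P = (5, 14)
  2P = (3, 21)
  3P = (10, 15)
Match found at i = 3.

k = 3


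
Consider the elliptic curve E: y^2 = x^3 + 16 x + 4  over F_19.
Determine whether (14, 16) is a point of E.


Check whether y^2 = x^3 + 16 x + 4 (mod 19) for (x, y) = (14, 16).
LHS: y^2 = 16^2 mod 19 = 9
RHS: x^3 + 16 x + 4 = 14^3 + 16*14 + 4 mod 19 = 8
LHS != RHS

No, not on the curve


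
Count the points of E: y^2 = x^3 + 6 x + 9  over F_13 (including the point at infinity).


For each x in F_13, count y with y^2 = x^3 + 6 x + 9 mod 13:
  x = 0: RHS = 9, y in [3, 10]  -> 2 point(s)
  x = 1: RHS = 3, y in [4, 9]  -> 2 point(s)
  x = 2: RHS = 3, y in [4, 9]  -> 2 point(s)
  x = 6: RHS = 1, y in [1, 12]  -> 2 point(s)
  x = 7: RHS = 4, y in [2, 11]  -> 2 point(s)
  x = 8: RHS = 10, y in [6, 7]  -> 2 point(s)
  x = 9: RHS = 12, y in [5, 8]  -> 2 point(s)
  x = 10: RHS = 3, y in [4, 9]  -> 2 point(s)
Affine points: 16. Add the point at infinity: total = 17.

#E(F_13) = 17


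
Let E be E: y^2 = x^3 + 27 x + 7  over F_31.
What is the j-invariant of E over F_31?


Delta = -16(4 a^3 + 27 b^2) mod 31 = 9
-1728 * (4 a)^3 = -1728 * (4*27)^3 mod 31 = 30
j = 30 * 9^(-1) mod 31 = 24

j = 24 (mod 31)


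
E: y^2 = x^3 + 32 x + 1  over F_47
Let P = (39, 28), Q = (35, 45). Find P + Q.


P != Q, so use the chord formula.
s = (y2 - y1) / (x2 - x1) = (17) / (43) mod 47 = 31
x3 = s^2 - x1 - x2 mod 47 = 31^2 - 39 - 35 = 41
y3 = s (x1 - x3) - y1 mod 47 = 31 * (39 - 41) - 28 = 4

P + Q = (41, 4)


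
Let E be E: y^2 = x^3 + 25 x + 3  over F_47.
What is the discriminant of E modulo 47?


4 a^3 + 27 b^2 = 4*25^3 + 27*3^2 = 62500 + 243 = 62743
Delta = -16 * (62743) = -1003888
Delta mod 47 = 32

Delta = 32 (mod 47)


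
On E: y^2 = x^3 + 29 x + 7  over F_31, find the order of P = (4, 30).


Compute successive multiples of P until we hit O:
  1P = (4, 30)
  2P = (25, 19)
  3P = (6, 5)
  4P = (30, 16)
  5P = (16, 17)
  6P = (21, 22)
  7P = (0, 21)
  8P = (3, 11)
  ... (continuing to 40P)
  40P = O

ord(P) = 40


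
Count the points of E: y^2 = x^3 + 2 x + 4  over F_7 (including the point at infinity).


For each x in F_7, count y with y^2 = x^3 + 2 x + 4 mod 7:
  x = 0: RHS = 4, y in [2, 5]  -> 2 point(s)
  x = 1: RHS = 0, y in [0]  -> 1 point(s)
  x = 2: RHS = 2, y in [3, 4]  -> 2 point(s)
  x = 3: RHS = 2, y in [3, 4]  -> 2 point(s)
  x = 6: RHS = 1, y in [1, 6]  -> 2 point(s)
Affine points: 9. Add the point at infinity: total = 10.

#E(F_7) = 10


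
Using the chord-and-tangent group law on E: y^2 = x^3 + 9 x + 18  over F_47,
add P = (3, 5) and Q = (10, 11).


P != Q, so use the chord formula.
s = (y2 - y1) / (x2 - x1) = (6) / (7) mod 47 = 21
x3 = s^2 - x1 - x2 mod 47 = 21^2 - 3 - 10 = 5
y3 = s (x1 - x3) - y1 mod 47 = 21 * (3 - 5) - 5 = 0

P + Q = (5, 0)


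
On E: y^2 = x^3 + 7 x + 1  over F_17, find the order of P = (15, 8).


Compute successive multiples of P until we hit O:
  1P = (15, 8)
  2P = (8, 12)
  3P = (3, 7)
  4P = (14, 2)
  5P = (7, 6)
  6P = (11, 10)
  7P = (4, 12)
  8P = (6, 15)
  ... (continuing to 24P)
  24P = O

ord(P) = 24


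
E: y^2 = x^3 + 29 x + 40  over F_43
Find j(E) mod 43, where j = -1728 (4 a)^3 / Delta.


Delta = -16(4 a^3 + 27 b^2) mod 43 = 29
-1728 * (4 a)^3 = -1728 * (4*29)^3 mod 43 = 32
j = 32 * 29^(-1) mod 43 = 10

j = 10 (mod 43)


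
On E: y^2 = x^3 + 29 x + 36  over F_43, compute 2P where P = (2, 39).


Doubling: s = (3 x1^2 + a) / (2 y1)
s = (3*2^2 + 29) / (2*39) mod 43 = 11
x3 = s^2 - 2 x1 mod 43 = 11^2 - 2*2 = 31
y3 = s (x1 - x3) - y1 mod 43 = 11 * (2 - 31) - 39 = 29

2P = (31, 29)


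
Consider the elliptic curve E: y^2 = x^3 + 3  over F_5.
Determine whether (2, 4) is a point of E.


Check whether y^2 = x^3 + 0 x + 3 (mod 5) for (x, y) = (2, 4).
LHS: y^2 = 4^2 mod 5 = 1
RHS: x^3 + 0 x + 3 = 2^3 + 0*2 + 3 mod 5 = 1
LHS = RHS

Yes, on the curve


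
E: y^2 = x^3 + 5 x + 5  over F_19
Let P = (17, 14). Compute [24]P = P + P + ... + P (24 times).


k = 24 = 11000_2 (binary, LSB first: 00011)
Double-and-add from P = (17, 14):
  bit 0 = 0: acc unchanged = O
  bit 1 = 0: acc unchanged = O
  bit 2 = 0: acc unchanged = O
  bit 3 = 1: acc = O + (13, 5) = (13, 5)
  bit 4 = 1: acc = (13, 5) + (16, 1) = (15, 4)

24P = (15, 4)


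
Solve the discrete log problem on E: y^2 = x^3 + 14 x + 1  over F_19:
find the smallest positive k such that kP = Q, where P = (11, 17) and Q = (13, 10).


Enumerate multiples of P until we hit Q = (13, 10):
  1P = (11, 17)
  2P = (13, 10)
Match found at i = 2.

k = 2


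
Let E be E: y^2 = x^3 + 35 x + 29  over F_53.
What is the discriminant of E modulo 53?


4 a^3 + 27 b^2 = 4*35^3 + 27*29^2 = 171500 + 22707 = 194207
Delta = -16 * (194207) = -3107312
Delta mod 53 = 25

Delta = 25 (mod 53)


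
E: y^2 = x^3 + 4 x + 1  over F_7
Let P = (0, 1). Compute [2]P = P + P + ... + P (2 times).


k = 2 = 10_2 (binary, LSB first: 01)
Double-and-add from P = (0, 1):
  bit 0 = 0: acc unchanged = O
  bit 1 = 1: acc = O + (4, 5) = (4, 5)

2P = (4, 5)


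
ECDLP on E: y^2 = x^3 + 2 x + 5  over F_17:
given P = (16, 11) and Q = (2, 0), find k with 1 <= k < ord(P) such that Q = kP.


Enumerate multiples of P until we hit Q = (2, 0):
  1P = (16, 11)
  2P = (3, 2)
  3P = (2, 0)
Match found at i = 3.

k = 3


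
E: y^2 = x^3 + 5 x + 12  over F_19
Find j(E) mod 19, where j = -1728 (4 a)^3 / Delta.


Delta = -16(4 a^3 + 27 b^2) mod 19 = 16
-1728 * (4 a)^3 = -1728 * (4*5)^3 mod 19 = 1
j = 1 * 16^(-1) mod 19 = 6

j = 6 (mod 19)


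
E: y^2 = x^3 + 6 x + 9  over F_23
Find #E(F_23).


For each x in F_23, count y with y^2 = x^3 + 6 x + 9 mod 23:
  x = 0: RHS = 9, y in [3, 20]  -> 2 point(s)
  x = 1: RHS = 16, y in [4, 19]  -> 2 point(s)
  x = 2: RHS = 6, y in [11, 12]  -> 2 point(s)
  x = 3: RHS = 8, y in [10, 13]  -> 2 point(s)
  x = 5: RHS = 3, y in [7, 16]  -> 2 point(s)
  x = 6: RHS = 8, y in [10, 13]  -> 2 point(s)
  x = 7: RHS = 3, y in [7, 16]  -> 2 point(s)
  x = 11: RHS = 3, y in [7, 16]  -> 2 point(s)
  x = 14: RHS = 8, y in [10, 13]  -> 2 point(s)
  x = 15: RHS = 1, y in [1, 22]  -> 2 point(s)
  x = 19: RHS = 13, y in [6, 17]  -> 2 point(s)
  x = 21: RHS = 12, y in [9, 14]  -> 2 point(s)
  x = 22: RHS = 2, y in [5, 18]  -> 2 point(s)
Affine points: 26. Add the point at infinity: total = 27.

#E(F_23) = 27


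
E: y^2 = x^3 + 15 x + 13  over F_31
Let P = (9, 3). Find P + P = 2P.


Doubling: s = (3 x1^2 + a) / (2 y1)
s = (3*9^2 + 15) / (2*3) mod 31 = 12
x3 = s^2 - 2 x1 mod 31 = 12^2 - 2*9 = 2
y3 = s (x1 - x3) - y1 mod 31 = 12 * (9 - 2) - 3 = 19

2P = (2, 19)


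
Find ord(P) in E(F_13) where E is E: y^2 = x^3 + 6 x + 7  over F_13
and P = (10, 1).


Compute successive multiples of P until we hit O:
  1P = (10, 1)
  2P = (2, 1)
  3P = (1, 12)
  4P = (12, 0)
  5P = (1, 1)
  6P = (2, 12)
  7P = (10, 12)
  8P = O

ord(P) = 8


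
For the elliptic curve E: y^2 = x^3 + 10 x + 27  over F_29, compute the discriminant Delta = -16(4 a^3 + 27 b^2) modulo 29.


4 a^3 + 27 b^2 = 4*10^3 + 27*27^2 = 4000 + 19683 = 23683
Delta = -16 * (23683) = -378928
Delta mod 29 = 15

Delta = 15 (mod 29)


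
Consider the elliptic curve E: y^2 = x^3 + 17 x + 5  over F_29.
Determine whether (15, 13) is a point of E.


Check whether y^2 = x^3 + 17 x + 5 (mod 29) for (x, y) = (15, 13).
LHS: y^2 = 13^2 mod 29 = 24
RHS: x^3 + 17 x + 5 = 15^3 + 17*15 + 5 mod 29 = 10
LHS != RHS

No, not on the curve


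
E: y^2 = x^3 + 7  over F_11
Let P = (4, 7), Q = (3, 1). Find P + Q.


P != Q, so use the chord formula.
s = (y2 - y1) / (x2 - x1) = (5) / (10) mod 11 = 6
x3 = s^2 - x1 - x2 mod 11 = 6^2 - 4 - 3 = 7
y3 = s (x1 - x3) - y1 mod 11 = 6 * (4 - 7) - 7 = 8

P + Q = (7, 8)


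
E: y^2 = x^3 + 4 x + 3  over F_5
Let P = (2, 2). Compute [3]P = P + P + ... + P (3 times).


k = 3 = 11_2 (binary, LSB first: 11)
Double-and-add from P = (2, 2):
  bit 0 = 1: acc = O + (2, 2) = (2, 2)
  bit 1 = 1: acc = (2, 2) + (2, 3) = O

3P = O


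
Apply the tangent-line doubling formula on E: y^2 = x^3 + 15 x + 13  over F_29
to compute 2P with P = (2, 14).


Doubling: s = (3 x1^2 + a) / (2 y1)
s = (3*2^2 + 15) / (2*14) mod 29 = 2
x3 = s^2 - 2 x1 mod 29 = 2^2 - 2*2 = 0
y3 = s (x1 - x3) - y1 mod 29 = 2 * (2 - 0) - 14 = 19

2P = (0, 19)


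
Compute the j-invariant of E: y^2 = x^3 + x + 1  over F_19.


Delta = -16(4 a^3 + 27 b^2) mod 19 = 17
-1728 * (4 a)^3 = -1728 * (4*1)^3 mod 19 = 7
j = 7 * 17^(-1) mod 19 = 6

j = 6 (mod 19)


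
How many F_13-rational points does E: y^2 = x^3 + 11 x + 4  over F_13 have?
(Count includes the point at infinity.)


For each x in F_13, count y with y^2 = x^3 + 11 x + 4 mod 13:
  x = 0: RHS = 4, y in [2, 11]  -> 2 point(s)
  x = 1: RHS = 3, y in [4, 9]  -> 2 point(s)
  x = 3: RHS = 12, y in [5, 8]  -> 2 point(s)
  x = 6: RHS = 0, y in [0]  -> 1 point(s)
  x = 9: RHS = 0, y in [0]  -> 1 point(s)
  x = 10: RHS = 9, y in [3, 10]  -> 2 point(s)
  x = 11: RHS = 0, y in [0]  -> 1 point(s)
Affine points: 11. Add the point at infinity: total = 12.

#E(F_13) = 12


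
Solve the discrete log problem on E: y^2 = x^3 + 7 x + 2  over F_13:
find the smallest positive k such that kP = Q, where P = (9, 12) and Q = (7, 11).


Enumerate multiples of P until we hit Q = (7, 11):
  1P = (9, 12)
  2P = (7, 11)
Match found at i = 2.

k = 2


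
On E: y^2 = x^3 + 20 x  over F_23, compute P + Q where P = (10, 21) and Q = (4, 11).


P != Q, so use the chord formula.
s = (y2 - y1) / (x2 - x1) = (13) / (17) mod 23 = 17
x3 = s^2 - x1 - x2 mod 23 = 17^2 - 10 - 4 = 22
y3 = s (x1 - x3) - y1 mod 23 = 17 * (10 - 22) - 21 = 5

P + Q = (22, 5)


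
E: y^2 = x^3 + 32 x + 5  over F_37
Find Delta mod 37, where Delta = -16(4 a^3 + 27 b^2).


4 a^3 + 27 b^2 = 4*32^3 + 27*5^2 = 131072 + 675 = 131747
Delta = -16 * (131747) = -2107952
Delta mod 37 = 12

Delta = 12 (mod 37)


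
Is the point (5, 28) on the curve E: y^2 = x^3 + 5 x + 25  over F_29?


Check whether y^2 = x^3 + 5 x + 25 (mod 29) for (x, y) = (5, 28).
LHS: y^2 = 28^2 mod 29 = 1
RHS: x^3 + 5 x + 25 = 5^3 + 5*5 + 25 mod 29 = 1
LHS = RHS

Yes, on the curve


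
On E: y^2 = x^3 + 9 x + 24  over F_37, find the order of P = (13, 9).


Compute successive multiples of P until we hit O:
  1P = (13, 9)
  2P = (27, 9)
  3P = (34, 28)
  4P = (30, 32)
  5P = (3, 35)
  6P = (10, 35)
  7P = (11, 23)
  8P = (25, 1)
  ... (continuing to 38P)
  38P = O

ord(P) = 38


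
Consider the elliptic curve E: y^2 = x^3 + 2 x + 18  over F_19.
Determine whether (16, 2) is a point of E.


Check whether y^2 = x^3 + 2 x + 18 (mod 19) for (x, y) = (16, 2).
LHS: y^2 = 2^2 mod 19 = 4
RHS: x^3 + 2 x + 18 = 16^3 + 2*16 + 18 mod 19 = 4
LHS = RHS

Yes, on the curve


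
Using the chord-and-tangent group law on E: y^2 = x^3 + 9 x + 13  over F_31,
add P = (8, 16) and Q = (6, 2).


P != Q, so use the chord formula.
s = (y2 - y1) / (x2 - x1) = (17) / (29) mod 31 = 7
x3 = s^2 - x1 - x2 mod 31 = 7^2 - 8 - 6 = 4
y3 = s (x1 - x3) - y1 mod 31 = 7 * (8 - 4) - 16 = 12

P + Q = (4, 12)


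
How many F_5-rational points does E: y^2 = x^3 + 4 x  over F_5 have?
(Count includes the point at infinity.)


For each x in F_5, count y with y^2 = x^3 + 4 x + 0 mod 5:
  x = 0: RHS = 0, y in [0]  -> 1 point(s)
  x = 1: RHS = 0, y in [0]  -> 1 point(s)
  x = 2: RHS = 1, y in [1, 4]  -> 2 point(s)
  x = 3: RHS = 4, y in [2, 3]  -> 2 point(s)
  x = 4: RHS = 0, y in [0]  -> 1 point(s)
Affine points: 7. Add the point at infinity: total = 8.

#E(F_5) = 8


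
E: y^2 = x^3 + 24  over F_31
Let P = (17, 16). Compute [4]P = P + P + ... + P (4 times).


k = 4 = 100_2 (binary, LSB first: 001)
Double-and-add from P = (17, 16):
  bit 0 = 0: acc unchanged = O
  bit 1 = 0: acc unchanged = O
  bit 2 = 1: acc = O + (14, 28) = (14, 28)

4P = (14, 28)


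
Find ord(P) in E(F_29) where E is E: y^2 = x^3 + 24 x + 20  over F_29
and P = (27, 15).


Compute successive multiples of P until we hit O:
  1P = (27, 15)
  2P = (24, 6)
  3P = (16, 18)
  4P = (11, 7)
  5P = (13, 21)
  6P = (17, 18)
  7P = (8, 17)
  8P = (1, 25)
  ... (continuing to 35P)
  35P = O

ord(P) = 35


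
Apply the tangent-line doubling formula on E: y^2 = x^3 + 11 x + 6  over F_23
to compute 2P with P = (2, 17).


Doubling: s = (3 x1^2 + a) / (2 y1)
s = (3*2^2 + 11) / (2*17) mod 23 = 0
x3 = s^2 - 2 x1 mod 23 = 0^2 - 2*2 = 19
y3 = s (x1 - x3) - y1 mod 23 = 0 * (2 - 19) - 17 = 6

2P = (19, 6)


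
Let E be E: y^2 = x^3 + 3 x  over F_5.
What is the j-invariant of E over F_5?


Delta = -16(4 a^3 + 27 b^2) mod 5 = 2
-1728 * (4 a)^3 = -1728 * (4*3)^3 mod 5 = 1
j = 1 * 2^(-1) mod 5 = 3

j = 3 (mod 5)


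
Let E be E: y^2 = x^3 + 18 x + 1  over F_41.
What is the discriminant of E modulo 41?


4 a^3 + 27 b^2 = 4*18^3 + 27*1^2 = 23328 + 27 = 23355
Delta = -16 * (23355) = -373680
Delta mod 41 = 35

Delta = 35 (mod 41)


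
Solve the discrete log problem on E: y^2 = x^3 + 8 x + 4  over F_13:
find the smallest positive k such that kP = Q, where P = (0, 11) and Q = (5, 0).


Enumerate multiples of P until we hit Q = (5, 0):
  1P = (0, 11)
  2P = (4, 10)
  3P = (5, 0)
Match found at i = 3.

k = 3


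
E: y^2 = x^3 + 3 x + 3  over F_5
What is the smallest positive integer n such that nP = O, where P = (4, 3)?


Compute successive multiples of P until we hit O:
  1P = (4, 3)
  2P = (3, 3)
  3P = (3, 2)
  4P = (4, 2)
  5P = O

ord(P) = 5


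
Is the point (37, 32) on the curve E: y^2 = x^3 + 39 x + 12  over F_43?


Check whether y^2 = x^3 + 39 x + 12 (mod 43) for (x, y) = (37, 32).
LHS: y^2 = 32^2 mod 43 = 35
RHS: x^3 + 39 x + 12 = 37^3 + 39*37 + 12 mod 43 = 35
LHS = RHS

Yes, on the curve


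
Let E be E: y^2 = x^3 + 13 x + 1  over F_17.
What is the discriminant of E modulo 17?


4 a^3 + 27 b^2 = 4*13^3 + 27*1^2 = 8788 + 27 = 8815
Delta = -16 * (8815) = -141040
Delta mod 17 = 9

Delta = 9 (mod 17)


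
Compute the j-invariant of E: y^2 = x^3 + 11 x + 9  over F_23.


Delta = -16(4 a^3 + 27 b^2) mod 23 = 22
-1728 * (4 a)^3 = -1728 * (4*11)^3 mod 23 = 1
j = 1 * 22^(-1) mod 23 = 22

j = 22 (mod 23)


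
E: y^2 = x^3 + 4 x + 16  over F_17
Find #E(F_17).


For each x in F_17, count y with y^2 = x^3 + 4 x + 16 mod 17:
  x = 0: RHS = 16, y in [4, 13]  -> 2 point(s)
  x = 1: RHS = 4, y in [2, 15]  -> 2 point(s)
  x = 2: RHS = 15, y in [7, 10]  -> 2 point(s)
  x = 3: RHS = 4, y in [2, 15]  -> 2 point(s)
  x = 5: RHS = 8, y in [5, 12]  -> 2 point(s)
  x = 6: RHS = 1, y in [1, 16]  -> 2 point(s)
  x = 7: RHS = 13, y in [8, 9]  -> 2 point(s)
  x = 8: RHS = 16, y in [4, 13]  -> 2 point(s)
  x = 9: RHS = 16, y in [4, 13]  -> 2 point(s)
  x = 10: RHS = 2, y in [6, 11]  -> 2 point(s)
  x = 13: RHS = 4, y in [2, 15]  -> 2 point(s)
  x = 15: RHS = 0, y in [0]  -> 1 point(s)
Affine points: 23. Add the point at infinity: total = 24.

#E(F_17) = 24


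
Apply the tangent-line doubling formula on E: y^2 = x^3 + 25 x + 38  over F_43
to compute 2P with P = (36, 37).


Doubling: s = (3 x1^2 + a) / (2 y1)
s = (3*36^2 + 25) / (2*37) mod 43 = 0
x3 = s^2 - 2 x1 mod 43 = 0^2 - 2*36 = 14
y3 = s (x1 - x3) - y1 mod 43 = 0 * (36 - 14) - 37 = 6

2P = (14, 6)


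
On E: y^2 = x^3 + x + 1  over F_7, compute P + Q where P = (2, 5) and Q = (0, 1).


P != Q, so use the chord formula.
s = (y2 - y1) / (x2 - x1) = (3) / (5) mod 7 = 2
x3 = s^2 - x1 - x2 mod 7 = 2^2 - 2 - 0 = 2
y3 = s (x1 - x3) - y1 mod 7 = 2 * (2 - 2) - 5 = 2

P + Q = (2, 2)


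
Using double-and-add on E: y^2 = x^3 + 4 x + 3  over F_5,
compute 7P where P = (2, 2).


k = 7 = 111_2 (binary, LSB first: 111)
Double-and-add from P = (2, 2):
  bit 0 = 1: acc = O + (2, 2) = (2, 2)
  bit 1 = 1: acc = (2, 2) + (2, 3) = O
  bit 2 = 1: acc = O + (2, 2) = (2, 2)

7P = (2, 2)


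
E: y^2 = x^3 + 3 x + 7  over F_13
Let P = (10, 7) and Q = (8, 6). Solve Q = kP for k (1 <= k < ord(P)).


Enumerate multiples of P until we hit Q = (8, 6):
  1P = (10, 7)
  2P = (9, 10)
  3P = (3, 11)
  4P = (12, 9)
  5P = (5, 11)
  6P = (8, 7)
  7P = (8, 6)
Match found at i = 7.

k = 7


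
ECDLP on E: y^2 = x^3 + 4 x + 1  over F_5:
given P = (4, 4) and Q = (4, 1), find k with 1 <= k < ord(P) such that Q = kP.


Enumerate multiples of P until we hit Q = (4, 1):
  1P = (4, 4)
  2P = (3, 0)
  3P = (4, 1)
Match found at i = 3.

k = 3


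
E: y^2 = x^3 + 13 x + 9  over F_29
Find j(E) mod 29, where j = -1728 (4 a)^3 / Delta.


Delta = -16(4 a^3 + 27 b^2) mod 29 = 24
-1728 * (4 a)^3 = -1728 * (4*13)^3 mod 29 = 18
j = 18 * 24^(-1) mod 29 = 8

j = 8 (mod 29)


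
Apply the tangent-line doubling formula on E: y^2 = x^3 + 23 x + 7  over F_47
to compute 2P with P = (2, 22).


Doubling: s = (3 x1^2 + a) / (2 y1)
s = (3*2^2 + 23) / (2*22) mod 47 = 4
x3 = s^2 - 2 x1 mod 47 = 4^2 - 2*2 = 12
y3 = s (x1 - x3) - y1 mod 47 = 4 * (2 - 12) - 22 = 32

2P = (12, 32)


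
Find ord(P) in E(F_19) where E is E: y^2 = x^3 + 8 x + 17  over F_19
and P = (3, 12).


Compute successive multiples of P until we hit O:
  1P = (3, 12)
  2P = (5, 12)
  3P = (11, 7)
  4P = (14, 2)
  5P = (0, 6)
  6P = (1, 11)
  7P = (1, 8)
  8P = (0, 13)
  ... (continuing to 13P)
  13P = O

ord(P) = 13


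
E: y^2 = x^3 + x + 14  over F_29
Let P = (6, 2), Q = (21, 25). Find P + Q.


P != Q, so use the chord formula.
s = (y2 - y1) / (x2 - x1) = (23) / (15) mod 29 = 17
x3 = s^2 - x1 - x2 mod 29 = 17^2 - 6 - 21 = 1
y3 = s (x1 - x3) - y1 mod 29 = 17 * (6 - 1) - 2 = 25

P + Q = (1, 25)


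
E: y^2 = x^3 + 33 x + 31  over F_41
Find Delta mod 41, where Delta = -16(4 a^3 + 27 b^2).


4 a^3 + 27 b^2 = 4*33^3 + 27*31^2 = 143748 + 25947 = 169695
Delta = -16 * (169695) = -2715120
Delta mod 41 = 23

Delta = 23 (mod 41)


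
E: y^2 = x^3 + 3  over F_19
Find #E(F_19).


For each x in F_19, count y with y^2 = x^3 + 0 x + 3 mod 19:
  x = 1: RHS = 4, y in [2, 17]  -> 2 point(s)
  x = 2: RHS = 11, y in [7, 12]  -> 2 point(s)
  x = 3: RHS = 11, y in [7, 12]  -> 2 point(s)
  x = 7: RHS = 4, y in [2, 17]  -> 2 point(s)
  x = 11: RHS = 4, y in [2, 17]  -> 2 point(s)
  x = 14: RHS = 11, y in [7, 12]  -> 2 point(s)
Affine points: 12. Add the point at infinity: total = 13.

#E(F_19) = 13


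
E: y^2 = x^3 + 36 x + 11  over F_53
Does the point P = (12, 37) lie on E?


Check whether y^2 = x^3 + 36 x + 11 (mod 53) for (x, y) = (12, 37).
LHS: y^2 = 37^2 mod 53 = 44
RHS: x^3 + 36 x + 11 = 12^3 + 36*12 + 11 mod 53 = 51
LHS != RHS

No, not on the curve


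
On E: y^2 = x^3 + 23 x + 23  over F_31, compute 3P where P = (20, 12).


k = 3 = 11_2 (binary, LSB first: 11)
Double-and-add from P = (20, 12):
  bit 0 = 1: acc = O + (20, 12) = (20, 12)
  bit 1 = 1: acc = (20, 12) + (26, 0) = (20, 19)

3P = (20, 19)


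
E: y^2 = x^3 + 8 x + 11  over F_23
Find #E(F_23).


For each x in F_23, count y with y^2 = x^3 + 8 x + 11 mod 23:
  x = 2: RHS = 12, y in [9, 14]  -> 2 point(s)
  x = 3: RHS = 16, y in [4, 19]  -> 2 point(s)
  x = 8: RHS = 12, y in [9, 14]  -> 2 point(s)
  x = 11: RHS = 4, y in [2, 21]  -> 2 point(s)
  x = 12: RHS = 18, y in [8, 15]  -> 2 point(s)
  x = 13: RHS = 12, y in [9, 14]  -> 2 point(s)
  x = 16: RHS = 3, y in [7, 16]  -> 2 point(s)
  x = 17: RHS = 0, y in [0]  -> 1 point(s)
  x = 20: RHS = 6, y in [11, 12]  -> 2 point(s)
  x = 22: RHS = 2, y in [5, 18]  -> 2 point(s)
Affine points: 19. Add the point at infinity: total = 20.

#E(F_23) = 20


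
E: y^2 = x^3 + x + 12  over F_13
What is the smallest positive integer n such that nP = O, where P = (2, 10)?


Compute successive multiples of P until we hit O:
  1P = (2, 10)
  2P = (9, 3)
  3P = (3, 4)
  4P = (5, 8)
  5P = (5, 5)
  6P = (3, 9)
  7P = (9, 10)
  8P = (2, 3)
  ... (continuing to 9P)
  9P = O

ord(P) = 9


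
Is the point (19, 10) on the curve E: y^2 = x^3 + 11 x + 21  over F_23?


Check whether y^2 = x^3 + 11 x + 21 (mod 23) for (x, y) = (19, 10).
LHS: y^2 = 10^2 mod 23 = 8
RHS: x^3 + 11 x + 21 = 19^3 + 11*19 + 21 mod 23 = 5
LHS != RHS

No, not on the curve


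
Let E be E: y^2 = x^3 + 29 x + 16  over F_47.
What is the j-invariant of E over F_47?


Delta = -16(4 a^3 + 27 b^2) mod 47 = 20
-1728 * (4 a)^3 = -1728 * (4*29)^3 mod 47 = 4
j = 4 * 20^(-1) mod 47 = 19

j = 19 (mod 47)


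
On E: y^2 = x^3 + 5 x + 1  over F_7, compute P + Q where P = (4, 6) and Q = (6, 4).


P != Q, so use the chord formula.
s = (y2 - y1) / (x2 - x1) = (5) / (2) mod 7 = 6
x3 = s^2 - x1 - x2 mod 7 = 6^2 - 4 - 6 = 5
y3 = s (x1 - x3) - y1 mod 7 = 6 * (4 - 5) - 6 = 2

P + Q = (5, 2)


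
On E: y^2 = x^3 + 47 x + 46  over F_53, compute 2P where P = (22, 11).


Doubling: s = (3 x1^2 + a) / (2 y1)
s = (3*22^2 + 47) / (2*11) mod 53 = 32
x3 = s^2 - 2 x1 mod 53 = 32^2 - 2*22 = 26
y3 = s (x1 - x3) - y1 mod 53 = 32 * (22 - 26) - 11 = 20

2P = (26, 20)
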